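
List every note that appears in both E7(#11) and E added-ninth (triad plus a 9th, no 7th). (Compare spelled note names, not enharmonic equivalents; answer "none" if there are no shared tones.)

E7(#11) = E, G♯, B, D, A♯.
E added-ninth = E, G♯, B, F♯.
Shared: E, G♯, B.

E, G♯, B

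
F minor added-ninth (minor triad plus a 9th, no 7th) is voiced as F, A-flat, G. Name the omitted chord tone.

The full F minor added-ninth chord is F, A-flat, C, G.
Comparing with the voicing, the perfect 5th (5th) — C — is absent.

C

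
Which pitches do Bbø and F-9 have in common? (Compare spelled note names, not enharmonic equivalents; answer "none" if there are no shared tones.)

Ab

Bbø: Bb Db Fb Ab
F-9: F Ab C Eb G
Common to both → Ab.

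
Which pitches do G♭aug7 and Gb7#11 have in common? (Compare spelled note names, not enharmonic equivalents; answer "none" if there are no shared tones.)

G♭aug7 = Gb, Bb, D, Fb.
Gb7#11 = Gb, Bb, Db, Fb, C.
Shared: Gb, Bb, Fb.

Gb  Bb  Fb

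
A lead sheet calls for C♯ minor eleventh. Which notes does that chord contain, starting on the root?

C-sharp  E  G-sharp  B  D-sharp  F-sharp

C♯ minor eleventh: minor eleventh on C-sharp.
root → C-sharp
3rd (minor 3rd) → E
5th (perfect 5th) → G-sharp
7th (minor 7th) → B
9th (major 9th) → D-sharp
11th (perfect 11th) → F-sharp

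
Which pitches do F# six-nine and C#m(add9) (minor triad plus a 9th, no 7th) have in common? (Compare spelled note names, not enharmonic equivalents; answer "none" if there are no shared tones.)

C# – D# – G#

F# six-nine = F#, A#, C#, D#, G#.
C#m(add9) = C#, E, G#, D#.
Shared: C#, D#, G#.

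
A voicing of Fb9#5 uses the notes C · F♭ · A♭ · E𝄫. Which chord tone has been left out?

G♭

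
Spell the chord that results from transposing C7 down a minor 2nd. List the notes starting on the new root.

C down a minor 2nd → B. New chord: B dominant seventh.
root → B
3rd (major 3rd) → D#
5th (perfect 5th) → F#
7th (minor 7th) → A

B, D#, F#, A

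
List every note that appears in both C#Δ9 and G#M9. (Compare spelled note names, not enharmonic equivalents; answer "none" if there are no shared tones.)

G♯, B♯, D♯

C#Δ9 = C♯, E♯, G♯, B♯, D♯.
G#M9 = G♯, B♯, D♯, F𝄪, A♯.
Shared: G♯, B♯, D♯.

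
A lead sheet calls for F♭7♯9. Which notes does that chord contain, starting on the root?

F♭7♯9 is a dominant seventh sharp nine built on Fb.
Fb — root
Ab — major 3rd
Cb — perfect 5th
Ebb — minor 7th
G — augmented 9th

Fb  Ab  Cb  Ebb  G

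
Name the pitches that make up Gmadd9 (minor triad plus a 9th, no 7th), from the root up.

G – Bb – D – A

Gmadd9: minor added-ninth on G.
G — root
Bb — minor 3rd
D — perfect 5th
A — major 9th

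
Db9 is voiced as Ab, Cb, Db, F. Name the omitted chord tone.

The full Db9 chord is Db, F, Ab, Cb, Eb.
Comparing with the voicing, the major 9th (9th) — Eb — is absent.

Eb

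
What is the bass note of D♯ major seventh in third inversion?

D♯ major seventh = D-sharp–F-double-sharp–A-sharp–C-double-sharp. Third inversion → seventh in the bass = C-double-sharp.

C-double-sharp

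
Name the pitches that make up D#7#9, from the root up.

D#7#9: dominant seventh sharp nine on D♯.
root → D♯
3rd (major 3rd) → F𝄪
5th (perfect 5th) → A♯
7th (minor 7th) → C♯
9th (augmented 9th) → E𝄪

D♯  F𝄪  A♯  C♯  E𝄪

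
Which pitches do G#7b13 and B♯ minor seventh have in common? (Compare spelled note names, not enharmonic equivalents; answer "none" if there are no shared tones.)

B# – D#

G#7b13 = G#, B#, D#, F#, E.
B♯ minor seventh = B#, D#, F##, A#.
Shared: B#, D#.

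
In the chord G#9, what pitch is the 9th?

A#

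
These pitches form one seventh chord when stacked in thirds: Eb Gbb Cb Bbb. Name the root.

Arranged so that each adjacent pair is a third by letter name: Cb – Eb – Gbb – Bbb.
The bottom of that stack, Cb, is the root (this is Cb dominant seventh flat five).

Cb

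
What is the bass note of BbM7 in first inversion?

BbM7 in root position is Bb–D–F–A.
First inversion places the third in the bass, which is D.

D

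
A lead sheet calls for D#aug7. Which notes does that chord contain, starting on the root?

Root D#, quality augmented seventh:
- root: D#
- major 3rd: F##
- augmented 5th: A##
- minor 7th: C#

D# – F## – A## – C#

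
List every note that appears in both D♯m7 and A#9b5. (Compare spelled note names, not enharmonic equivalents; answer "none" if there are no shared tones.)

D♯m7 = D#, F#, A#, C#.
A#9b5 = A#, C##, E, G#, B#.
Shared: A#.

A#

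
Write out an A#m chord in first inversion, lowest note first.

C#, E#, A#

A#m = A#–C#–E#; first inversion → third (C#) lowest.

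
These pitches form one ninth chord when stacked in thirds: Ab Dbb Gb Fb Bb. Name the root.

Stacking in thirds gives Gb – Bb – Dbb – Fb – Ab, so Gb is the root — Gb dominant ninth flat five.

Gb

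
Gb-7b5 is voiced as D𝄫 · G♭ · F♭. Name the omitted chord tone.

B𝄫

The full Gb-7b5 chord is G♭, B𝄫, D𝄫, F♭.
Comparing with the voicing, the minor 3rd (3rd) — B𝄫 — is absent.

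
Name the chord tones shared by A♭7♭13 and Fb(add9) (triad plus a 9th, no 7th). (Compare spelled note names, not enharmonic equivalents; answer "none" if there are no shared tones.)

A♭7♭13 = A♭, C, E♭, G♭, F♭.
Fb(add9) = F♭, A♭, C♭, G♭.
Shared: A♭, G♭, F♭.

A♭, G♭, F♭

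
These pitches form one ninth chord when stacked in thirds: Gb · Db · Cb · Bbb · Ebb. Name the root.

Stacking in thirds gives Cb – Ebb – Gb – Bbb – Db, so Cb is the root — Cb minor ninth.

Cb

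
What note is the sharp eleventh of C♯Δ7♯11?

C♯Δ7♯11 is built on C#; its 11th is an augmented 11th above the root.
A fourth above C uses the letter F, and the augmented 11th above C# is F##.

F##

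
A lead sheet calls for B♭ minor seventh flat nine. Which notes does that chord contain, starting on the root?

B♭ minor seventh flat nine: minor seventh flat nine on B-flat.
- root: B-flat
- minor 3rd: D-flat
- perfect 5th: F
- minor 7th: A-flat
- minor 9th: C-flat

B-flat D-flat F A-flat C-flat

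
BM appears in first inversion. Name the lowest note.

D#

BM = B–D#–F#. First inversion → third in the bass = D#.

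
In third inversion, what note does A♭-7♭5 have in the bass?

G♭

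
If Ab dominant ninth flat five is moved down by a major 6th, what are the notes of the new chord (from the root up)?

C-flat E-flat G-double-flat B-double-flat D-flat

A major 6th down from A-flat is C-flat, so the new chord is C-flat dominant ninth flat five.
root → C-flat
3rd (major 3rd) → E-flat
5th (diminished 5th) → G-double-flat
7th (minor 7th) → B-double-flat
9th (major 9th) → D-flat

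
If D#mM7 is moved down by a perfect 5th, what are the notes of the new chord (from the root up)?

G♯, B, D♯, F𝄪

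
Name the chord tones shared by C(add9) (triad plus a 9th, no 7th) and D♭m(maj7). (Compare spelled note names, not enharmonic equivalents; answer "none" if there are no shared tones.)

C

C(add9): C E G D
D♭m(maj7): D♭ F♭ A♭ C
Common to both → C.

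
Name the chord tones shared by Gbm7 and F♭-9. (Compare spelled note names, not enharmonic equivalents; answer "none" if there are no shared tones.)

Gbm7 = Gb, Bbb, Db, Fb.
F♭-9 = Fb, Abb, Cb, Ebb, Gb.
Shared: Gb, Fb.

Gb, Fb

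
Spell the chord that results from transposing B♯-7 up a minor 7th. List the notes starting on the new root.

Transposed root: B# → A# (minor 7th up). So we spell A# minor seventh:
root → A#
3rd (minor 3rd) → C#
5th (perfect 5th) → E#
7th (minor 7th) → G#

A#, C#, E#, G#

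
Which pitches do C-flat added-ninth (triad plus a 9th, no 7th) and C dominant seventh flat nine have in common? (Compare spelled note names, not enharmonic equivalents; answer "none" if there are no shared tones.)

D-flat

C-flat added-ninth: C-flat E-flat G-flat D-flat
C dominant seventh flat nine: C E G B-flat D-flat
Common to both → D-flat.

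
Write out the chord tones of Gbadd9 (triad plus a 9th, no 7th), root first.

Gb  Bb  Db  Ab

Gbadd9: added-ninth on Gb.
Gb — root
Bb — major 3rd
Db — perfect 5th
Ab — major 9th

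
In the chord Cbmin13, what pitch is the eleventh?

Cbmin13 is built on C♭; its 11th is a perfect 11th above the root.
A fourth above C uses the letter F, and the perfect 11th above C♭ is F♭.

F♭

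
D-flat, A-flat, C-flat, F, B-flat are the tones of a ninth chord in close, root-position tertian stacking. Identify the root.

B-flat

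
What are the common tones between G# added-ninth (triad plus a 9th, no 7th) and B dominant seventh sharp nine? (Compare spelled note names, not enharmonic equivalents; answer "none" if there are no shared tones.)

G# added-ninth: G-sharp B-sharp D-sharp A-sharp
B dominant seventh sharp nine: B D-sharp F-sharp A C-double-sharp
Common to both → D-sharp.

D-sharp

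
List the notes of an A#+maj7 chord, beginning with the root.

A#, C##, E##, G##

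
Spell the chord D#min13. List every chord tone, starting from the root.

D#, F#, A#, C#, E#, G#, B#

D#min13 is a minor thirteenth built on D#.
root → D#
3rd (minor 3rd) → F#
5th (perfect 5th) → A#
7th (minor 7th) → C#
9th (major 9th) → E#
11th (perfect 11th) → G#
13th (major 13th) → B#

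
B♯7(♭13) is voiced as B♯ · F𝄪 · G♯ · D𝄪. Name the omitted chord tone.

B♯7(♭13) = B♯, D𝄪, F𝄪, A♯, G♯. The voicing lacks the 7th (minor 7th), A♯.

A♯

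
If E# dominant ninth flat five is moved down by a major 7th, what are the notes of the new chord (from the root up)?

A major 7th down from E# is F#, so the new chord is F# dominant ninth flat five.
- root: F#
- major 3rd: A#
- diminished 5th: C
- minor 7th: E
- major 9th: G#

F#  A#  C  E  G#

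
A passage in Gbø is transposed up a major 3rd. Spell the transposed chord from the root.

B♭  D♭  F♭  A♭

G♭ up a major 3rd → B♭. New chord: B♭ half-diminished seventh.
Root: B♭
Minor 3rd (3rd): D♭
Diminished 5th (5th): F♭
Minor 7th (7th): A♭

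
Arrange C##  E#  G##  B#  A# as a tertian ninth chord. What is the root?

Arranged so that each adjacent pair is a third by letter name: A# – C## – E# – G## – B#.
The bottom of that stack, A#, is the root (this is A# major ninth).

A#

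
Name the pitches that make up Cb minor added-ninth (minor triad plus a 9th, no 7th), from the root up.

C♭, E𝄫, G♭, D♭

Root C♭, quality minor added-ninth:
C♭ — root
E𝄫 — minor 3rd
G♭ — perfect 5th
D♭ — major 9th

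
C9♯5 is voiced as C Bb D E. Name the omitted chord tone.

The full C9♯5 chord is C, E, G#, Bb, D.
Comparing with the voicing, the augmented 5th (5th) — G# — is absent.

G#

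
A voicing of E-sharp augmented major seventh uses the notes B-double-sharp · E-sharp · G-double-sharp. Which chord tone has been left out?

D-double-sharp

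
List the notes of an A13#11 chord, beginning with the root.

Root A, quality dominant thirteenth sharp eleven:
A — root
C# — major 3rd
E — perfect 5th
G — minor 7th
B — major 9th
D# — augmented 11th
F# — major 13th

A, C#, E, G, B, D#, F#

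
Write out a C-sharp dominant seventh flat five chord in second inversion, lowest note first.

G, B, C-sharp, E-sharp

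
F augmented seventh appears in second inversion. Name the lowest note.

F augmented seventh = F–A–C-sharp–E-flat. Second inversion → fifth in the bass = C-sharp.

C-sharp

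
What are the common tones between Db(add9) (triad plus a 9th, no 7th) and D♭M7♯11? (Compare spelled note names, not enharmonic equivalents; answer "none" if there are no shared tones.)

Db(add9): Db F Ab Eb
D♭M7♯11: Db F Ab C G
Common to both → Db, F, Ab.

Db – F – Ab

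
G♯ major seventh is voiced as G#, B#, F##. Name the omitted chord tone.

D#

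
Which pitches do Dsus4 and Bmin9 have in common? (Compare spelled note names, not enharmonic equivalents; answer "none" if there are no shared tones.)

D  A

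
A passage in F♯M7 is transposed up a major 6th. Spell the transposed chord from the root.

D# – F## – A# – C##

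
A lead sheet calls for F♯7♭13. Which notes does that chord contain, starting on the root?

F#  A#  C#  E  D

F♯7♭13 is a dominant seventh flat thirteen built on F#.
root → F#
3rd (major 3rd) → A#
5th (perfect 5th) → C#
7th (minor 7th) → E
13th (minor 13th) → D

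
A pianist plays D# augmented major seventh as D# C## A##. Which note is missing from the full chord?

F##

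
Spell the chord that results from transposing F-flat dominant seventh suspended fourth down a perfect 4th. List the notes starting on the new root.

C-flat – F-flat – G-flat – B-double-flat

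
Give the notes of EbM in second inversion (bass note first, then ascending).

In root position, EbM is Eb–G–Bb.
Second inversion puts the fifth (Bb) in the bass.

Bb, Eb, G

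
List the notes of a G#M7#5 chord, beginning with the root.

G♯, B♯, D𝄪, F𝄪

G#M7#5 is an augmented major seventh built on G♯.
root → G♯
3rd (major 3rd) → B♯
5th (augmented 5th) → D𝄪
7th (major 7th) → F𝄪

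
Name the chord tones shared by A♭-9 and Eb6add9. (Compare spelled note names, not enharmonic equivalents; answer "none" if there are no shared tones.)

A♭-9: A♭ C♭ E♭ G♭ B♭
Eb6add9: E♭ G B♭ C F
Common to both → E♭, B♭.

E♭ B♭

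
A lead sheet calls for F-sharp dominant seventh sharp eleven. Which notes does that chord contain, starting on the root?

F-sharp dominant seventh sharp eleven is a dominant seventh sharp eleven built on F#.
- root: F#
- major 3rd: A#
- perfect 5th: C#
- minor 7th: E
- augmented 11th: B#

F# A# C# E B#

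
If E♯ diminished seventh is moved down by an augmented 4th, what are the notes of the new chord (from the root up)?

B  D  F  A-flat

E-sharp down an augmented 4th → B. New chord: B diminished seventh.
B — root
D — minor 3rd
F — diminished 5th
A-flat — diminished 7th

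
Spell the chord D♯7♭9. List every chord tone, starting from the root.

D♯7♭9: dominant seventh flat nine on D#.
D# — root
F## — major 3rd
A# — perfect 5th
C# — minor 7th
E — minor 9th

D#  F##  A#  C#  E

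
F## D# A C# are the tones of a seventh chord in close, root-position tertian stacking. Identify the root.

Arranged so that each adjacent pair is a third by letter name: D# – F## – A – C#.
The bottom of that stack, D#, is the root (this is D# dominant seventh flat five).

D#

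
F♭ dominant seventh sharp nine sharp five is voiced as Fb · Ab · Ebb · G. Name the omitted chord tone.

C

The full F♭ dominant seventh sharp nine sharp five chord is Fb, Ab, C, Ebb, G.
Comparing with the voicing, the augmented 5th (5th) — C — is absent.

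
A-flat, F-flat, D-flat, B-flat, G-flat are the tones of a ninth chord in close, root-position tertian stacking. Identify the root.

G-flat

Stacking in thirds gives G-flat – B-flat – D-flat – F-flat – A-flat, so G-flat is the root — G-flat dominant ninth.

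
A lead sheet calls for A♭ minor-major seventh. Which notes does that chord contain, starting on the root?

A-flat, C-flat, E-flat, G

A♭ minor-major seventh is a minor-major seventh built on A-flat.
Root: A-flat
Minor 3rd (3rd): C-flat
Perfect 5th (5th): E-flat
Major 7th (7th): G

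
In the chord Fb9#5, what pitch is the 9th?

Fb9#5 is built on Fb; its 9th is a major 9th above the root.
A second above F uses the letter G, and the major 9th above Fb is Gb.

Gb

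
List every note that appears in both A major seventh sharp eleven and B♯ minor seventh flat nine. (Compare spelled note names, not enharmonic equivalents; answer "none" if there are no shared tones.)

C-sharp, D-sharp

A major seventh sharp eleven: A C-sharp E G-sharp D-sharp
B♯ minor seventh flat nine: B-sharp D-sharp F-double-sharp A-sharp C-sharp
Common to both → C-sharp, D-sharp.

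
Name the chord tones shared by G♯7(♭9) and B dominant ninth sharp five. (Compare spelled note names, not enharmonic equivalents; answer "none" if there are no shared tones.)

D# A

G♯7(♭9): G# B# D# F# A
B dominant ninth sharp five: B D# F## A C#
Common to both → D#, A.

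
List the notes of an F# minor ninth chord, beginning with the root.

F♯  A  C♯  E  G♯

Root F♯, quality minor ninth:
root → F♯
3rd (minor 3rd) → A
5th (perfect 5th) → C♯
7th (minor 7th) → E
9th (major 9th) → G♯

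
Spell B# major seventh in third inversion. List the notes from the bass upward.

A-double-sharp  B-sharp  D-double-sharp  F-double-sharp

B# major seventh = B-sharp–D-double-sharp–F-double-sharp–A-double-sharp; third inversion → seventh (A-double-sharp) lowest.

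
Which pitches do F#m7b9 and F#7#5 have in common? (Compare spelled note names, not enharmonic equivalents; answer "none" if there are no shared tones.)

F♯  E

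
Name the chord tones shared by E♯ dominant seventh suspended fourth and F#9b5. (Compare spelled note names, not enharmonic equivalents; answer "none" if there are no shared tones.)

E♯ dominant seventh suspended fourth = E#, A#, B#, D#.
F#9b5 = F#, A#, C, E, G#.
Shared: A#.

A#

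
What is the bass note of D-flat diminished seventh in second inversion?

Abb

D-flat diminished seventh = Db–Fb–Abb–Cbb. Second inversion → fifth in the bass = Abb.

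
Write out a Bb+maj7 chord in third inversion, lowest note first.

A, Bb, D, F#

Bb+maj7 = Bb–D–F#–A; third inversion → seventh (A) lowest.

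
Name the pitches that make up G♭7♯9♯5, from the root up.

Gb, Bb, D, Fb, A

G♭7♯9♯5 is a dominant seventh sharp nine sharp five built on Gb.
Gb — root
Bb — major 3rd
D — augmented 5th
Fb — minor 7th
A — augmented 9th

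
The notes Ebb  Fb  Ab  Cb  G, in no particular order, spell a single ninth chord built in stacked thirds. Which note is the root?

Arranged so that each adjacent pair is a third by letter name: Fb – Ab – Cb – Ebb – G.
The bottom of that stack, Fb, is the root (this is Fb dominant seventh sharp nine).

Fb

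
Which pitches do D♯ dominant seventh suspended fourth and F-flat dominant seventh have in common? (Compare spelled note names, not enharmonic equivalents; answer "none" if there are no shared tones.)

none

D♯ dominant seventh suspended fourth = D-sharp, G-sharp, A-sharp, C-sharp.
F-flat dominant seventh = F-flat, A-flat, C-flat, E-double-flat.
Shared: none.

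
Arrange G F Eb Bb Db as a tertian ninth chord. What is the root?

Eb

Arranged so that each adjacent pair is a third by letter name: Eb – G – Bb – Db – F.
The bottom of that stack, Eb, is the root (this is Eb dominant ninth).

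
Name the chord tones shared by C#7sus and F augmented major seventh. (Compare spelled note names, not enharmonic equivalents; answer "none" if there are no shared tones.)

C#7sus = C♯, F♯, G♯, B.
F augmented major seventh = F, A, C♯, E.
Shared: C♯.

C♯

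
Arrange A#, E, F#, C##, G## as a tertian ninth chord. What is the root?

F#

Stacking in thirds gives F# – A# – C## – E – G##, so F# is the root — F# dominant seventh sharp nine sharp five.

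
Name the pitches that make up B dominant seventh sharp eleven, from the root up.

B, D-sharp, F-sharp, A, E-sharp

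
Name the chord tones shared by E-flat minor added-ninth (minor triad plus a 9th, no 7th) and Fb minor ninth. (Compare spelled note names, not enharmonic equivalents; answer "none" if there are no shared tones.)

E-flat minor added-ninth = E-flat, G-flat, B-flat, F.
Fb minor ninth = F-flat, A-double-flat, C-flat, E-double-flat, G-flat.
Shared: G-flat.

G-flat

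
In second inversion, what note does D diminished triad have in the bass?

D diminished triad = D–F–A-flat. Second inversion → fifth in the bass = A-flat.

A-flat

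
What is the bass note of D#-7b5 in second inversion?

D#-7b5 in root position is D#–F#–A–C#.
Second inversion places the fifth in the bass, which is A.

A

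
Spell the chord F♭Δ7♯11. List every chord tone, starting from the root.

F♭  A♭  C♭  E♭  B♭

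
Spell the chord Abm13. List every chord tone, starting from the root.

Ab  Cb  Eb  Gb  Bb  Db  F

Abm13: minor thirteenth on Ab.
root → Ab
3rd (minor 3rd) → Cb
5th (perfect 5th) → Eb
7th (minor 7th) → Gb
9th (major 9th) → Bb
11th (perfect 11th) → Db
13th (major 13th) → F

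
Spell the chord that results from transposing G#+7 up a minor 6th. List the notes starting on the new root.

E, G♯, B♯, D

G♯ up a minor 6th → E. New chord: E augmented seventh.
root → E
3rd (major 3rd) → G♯
5th (augmented 5th) → B♯
7th (minor 7th) → D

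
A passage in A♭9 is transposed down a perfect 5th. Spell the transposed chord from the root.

D♭ F A♭ C♭ E♭

Transposed root: A♭ → D♭ (perfect 5th down). So we spell D♭ dominant ninth:
Root: D♭
Major 3rd (3rd): F
Perfect 5th (5th): A♭
Minor 7th (7th): C♭
Major 9th (9th): E♭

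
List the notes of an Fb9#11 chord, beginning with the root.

Root Fb, quality dominant ninth sharp eleven:
- root: Fb
- major 3rd: Ab
- perfect 5th: Cb
- minor 7th: Ebb
- major 9th: Gb
- augmented 11th: Bb

Fb, Ab, Cb, Ebb, Gb, Bb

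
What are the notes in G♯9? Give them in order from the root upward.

G♯  B♯  D♯  F♯  A♯

Root G♯, quality dominant ninth:
- root: G♯
- major 3rd: B♯
- perfect 5th: D♯
- minor 7th: F♯
- major 9th: A♯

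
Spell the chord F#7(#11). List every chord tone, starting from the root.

F# A# C# E B#

F#7(#11) is a dominant seventh sharp eleven built on F#.
- root: F#
- major 3rd: A#
- perfect 5th: C#
- minor 7th: E
- augmented 11th: B#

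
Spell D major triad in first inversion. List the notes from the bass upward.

F♯  A  D

D major triad = D–F♯–A; first inversion → third (F♯) lowest.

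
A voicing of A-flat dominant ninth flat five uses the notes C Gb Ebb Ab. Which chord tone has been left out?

The full A-flat dominant ninth flat five chord is Ab, C, Ebb, Gb, Bb.
Comparing with the voicing, the major 9th (9th) — Bb — is absent.

Bb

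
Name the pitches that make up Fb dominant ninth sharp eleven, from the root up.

Fb dominant ninth sharp eleven is a dominant ninth sharp eleven built on F-flat.
Root: F-flat
Major 3rd (3rd): A-flat
Perfect 5th (5th): C-flat
Minor 7th (7th): E-double-flat
Major 9th (9th): G-flat
Augmented 11th (11th): B-flat

F-flat  A-flat  C-flat  E-double-flat  G-flat  B-flat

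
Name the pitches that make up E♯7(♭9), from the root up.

Root E#, quality dominant seventh flat nine:
Root: E#
Major 3rd (3rd): G##
Perfect 5th (5th): B#
Minor 7th (7th): D#
Minor 9th (9th): F#

E#, G##, B#, D#, F#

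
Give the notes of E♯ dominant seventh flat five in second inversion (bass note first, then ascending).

E♯ dominant seventh flat five = E-sharp–G-double-sharp–B–D-sharp; second inversion → fifth (B) lowest.

B  D-sharp  E-sharp  G-double-sharp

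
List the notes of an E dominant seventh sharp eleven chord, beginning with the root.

Root E, quality dominant seventh sharp eleven:
root → E
3rd (major 3rd) → G-sharp
5th (perfect 5th) → B
7th (minor 7th) → D
11th (augmented 11th) → A-sharp

E G-sharp B D A-sharp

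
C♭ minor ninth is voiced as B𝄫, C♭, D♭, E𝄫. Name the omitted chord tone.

G♭

C♭ minor ninth = C♭, E𝄫, G♭, B𝄫, D♭. The voicing lacks the 5th (perfect 5th), G♭.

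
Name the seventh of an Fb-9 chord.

Ebb

Root of Fb-9 = Fb. The 7th is a minor 7th: Fb up a minor 7th → Ebb.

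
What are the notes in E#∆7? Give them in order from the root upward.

E#, G##, B#, D##

Root E#, quality major seventh:
Root: E#
Major 3rd (3rd): G##
Perfect 5th (5th): B#
Major 7th (7th): D##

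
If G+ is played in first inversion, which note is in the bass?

B

G+ in root position is G–B–D♯.
First inversion places the third in the bass, which is B.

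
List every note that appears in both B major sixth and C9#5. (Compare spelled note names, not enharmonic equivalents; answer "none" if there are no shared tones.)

G#

B major sixth = B, D#, F#, G#.
C9#5 = C, E, G#, Bb, D.
Shared: G#.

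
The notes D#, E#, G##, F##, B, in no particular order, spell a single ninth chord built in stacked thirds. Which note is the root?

E#

Arranged so that each adjacent pair is a third by letter name: E# – G## – B – D# – F##.
The bottom of that stack, E#, is the root (this is E# dominant ninth flat five).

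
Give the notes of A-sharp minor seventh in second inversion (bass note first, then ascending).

E#, G#, A#, C#

A-sharp minor seventh = A#–C#–E#–G#; second inversion → fifth (E#) lowest.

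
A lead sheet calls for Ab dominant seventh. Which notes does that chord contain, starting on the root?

Ab dominant seventh is a dominant seventh built on Ab.
root → Ab
3rd (major 3rd) → C
5th (perfect 5th) → Eb
7th (minor 7th) → Gb

Ab, C, Eb, Gb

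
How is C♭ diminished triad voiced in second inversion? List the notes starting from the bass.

C♭ diminished triad = C-flat–E-double-flat–G-double-flat; second inversion → fifth (G-double-flat) lowest.

G-double-flat, C-flat, E-double-flat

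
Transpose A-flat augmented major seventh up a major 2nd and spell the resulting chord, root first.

B-flat – D – F-sharp – A

A major 2nd up from A-flat is B-flat, so the new chord is B-flat augmented major seventh.
- root: B-flat
- major 3rd: D
- augmented 5th: F-sharp
- major 7th: A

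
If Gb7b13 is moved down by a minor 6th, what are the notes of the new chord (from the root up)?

G♭ down a minor 6th → B♭. New chord: B♭ dominant seventh flat thirteen.
B♭ — root
D — major 3rd
F — perfect 5th
A♭ — minor 7th
G♭ — minor 13th

B♭, D, F, A♭, G♭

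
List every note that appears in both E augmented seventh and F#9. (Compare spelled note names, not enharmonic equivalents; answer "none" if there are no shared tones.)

E  G#

E augmented seventh = E, G#, B#, D.
F#9 = F#, A#, C#, E, G#.
Shared: E, G#.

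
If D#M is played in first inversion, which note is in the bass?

F##

D#M in root position is D#–F##–A#.
First inversion places the third in the bass, which is F##.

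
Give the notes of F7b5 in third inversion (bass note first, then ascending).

Eb – F – A – Cb

F7b5 = F–A–Cb–Eb; third inversion → seventh (Eb) lowest.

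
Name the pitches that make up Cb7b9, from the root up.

Root Cb, quality dominant seventh flat nine:
- root: Cb
- major 3rd: Eb
- perfect 5th: Gb
- minor 7th: Bbb
- minor 9th: Dbb

Cb  Eb  Gb  Bbb  Dbb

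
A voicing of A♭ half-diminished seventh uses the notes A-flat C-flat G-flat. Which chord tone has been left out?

E-double-flat

The full A♭ half-diminished seventh chord is A-flat, C-flat, E-double-flat, G-flat.
Comparing with the voicing, the diminished 5th (5th) — E-double-flat — is absent.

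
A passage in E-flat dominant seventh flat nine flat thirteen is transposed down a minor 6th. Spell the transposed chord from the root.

G, B, D, F, A♭, E♭

E♭ down a minor 6th → G. New chord: G dominant seventh flat nine flat thirteen.
Root: G
Major 3rd (3rd): B
Perfect 5th (5th): D
Minor 7th (7th): F
Minor 9th (9th): A♭
Minor 13th (13th): E♭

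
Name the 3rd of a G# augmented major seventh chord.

B#

G# augmented major seventh is built on G#; its 3rd is a major 3rd above the root.
A third above G uses the letter B, and the major 3rd above G# is B#.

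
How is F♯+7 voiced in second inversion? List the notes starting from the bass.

C## E F# A#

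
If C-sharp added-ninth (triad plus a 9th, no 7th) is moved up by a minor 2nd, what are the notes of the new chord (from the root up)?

Transposed root: C# → D (minor 2nd up). So we spell D added-ninth:
- root: D
- major 3rd: F#
- perfect 5th: A
- major 9th: E

D F# A E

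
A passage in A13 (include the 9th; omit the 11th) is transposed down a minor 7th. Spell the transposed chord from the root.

A minor 7th down from A is B, so the new chord is B dominant thirteenth.
B — root
D# — major 3rd
F# — perfect 5th
A — minor 7th
C# — major 9th
G# — major 13th

B, D#, F#, A, C#, G#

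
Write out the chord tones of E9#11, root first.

E9#11: dominant ninth sharp eleven on E.
Root: E
Major 3rd (3rd): G#
Perfect 5th (5th): B
Minor 7th (7th): D
Major 9th (9th): F#
Augmented 11th (11th): A#

E  G#  B  D  F#  A#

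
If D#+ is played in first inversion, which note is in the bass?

D#+ in root position is D#–F##–A##.
First inversion places the third in the bass, which is F##.

F##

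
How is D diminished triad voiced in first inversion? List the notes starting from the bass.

F  A♭  D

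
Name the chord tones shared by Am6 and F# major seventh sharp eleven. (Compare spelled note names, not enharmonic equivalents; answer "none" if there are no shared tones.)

F♯

Am6 = A, C, E, F♯.
F# major seventh sharp eleven = F♯, A♯, C♯, E♯, B♯.
Shared: F♯.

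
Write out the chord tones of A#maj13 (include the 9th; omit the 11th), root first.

A#maj13: major thirteenth on A#.
root → A#
3rd (major 3rd) → C##
5th (perfect 5th) → E#
7th (major 7th) → G##
9th (major 9th) → B#
13th (major 13th) → F##

A#  C##  E#  G##  B#  F##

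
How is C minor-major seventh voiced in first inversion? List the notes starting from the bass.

C minor-major seventh = C–E-flat–G–B; first inversion → third (E-flat) lowest.

E-flat – G – B – C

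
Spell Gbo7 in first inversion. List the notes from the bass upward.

Bbb, Dbb, Fbb, Gb

In root position, Gbo7 is Gb–Bbb–Dbb–Fbb.
First inversion puts the third (Bbb) in the bass.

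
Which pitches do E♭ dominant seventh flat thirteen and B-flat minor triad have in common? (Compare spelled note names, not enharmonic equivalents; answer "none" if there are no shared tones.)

Bb Db

E♭ dominant seventh flat thirteen: Eb G Bb Db Cb
B-flat minor triad: Bb Db F
Common to both → Bb, Db.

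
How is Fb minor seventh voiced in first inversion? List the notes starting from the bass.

In root position, Fb minor seventh is F-flat–A-double-flat–C-flat–E-double-flat.
First inversion puts the third (A-double-flat) in the bass.

A-double-flat, C-flat, E-double-flat, F-flat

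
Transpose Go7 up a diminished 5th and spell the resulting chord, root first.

Db – Fb – Abb – Cbb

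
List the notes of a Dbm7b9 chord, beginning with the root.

Dbm7b9: minor seventh flat nine on Db.
Db — root
Fb — minor 3rd
Ab — perfect 5th
Cb — minor 7th
Ebb — minor 9th

Db, Fb, Ab, Cb, Ebb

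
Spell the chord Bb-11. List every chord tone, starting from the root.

Bb, Db, F, Ab, C, Eb

Bb-11: minor eleventh on Bb.
- root: Bb
- minor 3rd: Db
- perfect 5th: F
- minor 7th: Ab
- major 9th: C
- perfect 11th: Eb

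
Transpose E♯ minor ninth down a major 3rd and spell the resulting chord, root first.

A major 3rd down from E# is C#, so the new chord is C# minor ninth.
root → C#
3rd (minor 3rd) → E
5th (perfect 5th) → G#
7th (minor 7th) → B
9th (major 9th) → D#

C# E G# B D#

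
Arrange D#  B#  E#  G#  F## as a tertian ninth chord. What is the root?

E#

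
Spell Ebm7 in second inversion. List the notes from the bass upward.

Bb – Db – Eb – Gb

In root position, Ebm7 is Eb–Gb–Bb–Db.
Second inversion puts the fifth (Bb) in the bass.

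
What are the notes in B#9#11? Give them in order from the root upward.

B# – D## – F## – A# – C## – E##

B#9#11 is a dominant ninth sharp eleven built on B#.
- root: B#
- major 3rd: D##
- perfect 5th: F##
- minor 7th: A#
- major 9th: C##
- augmented 11th: E##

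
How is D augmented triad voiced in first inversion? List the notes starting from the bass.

D augmented triad = D–F-sharp–A-sharp; first inversion → third (F-sharp) lowest.

F-sharp – A-sharp – D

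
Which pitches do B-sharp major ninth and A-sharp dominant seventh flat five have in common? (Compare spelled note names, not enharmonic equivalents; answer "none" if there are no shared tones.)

B-sharp major ninth: B# D## F## A## C##
A-sharp dominant seventh flat five: A# C## E G#
Common to both → C##.

C##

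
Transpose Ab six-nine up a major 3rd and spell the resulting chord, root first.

C – E – G – A – D

Ab up a major 3rd → C. New chord: C six-nine.
C — root
E — major 3rd
G — perfect 5th
A — major 6th
D — major 9th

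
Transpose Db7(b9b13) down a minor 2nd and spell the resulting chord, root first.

Db down a minor 2nd → C. New chord: C dominant seventh flat nine flat thirteen.
Root: C
Major 3rd (3rd): E
Perfect 5th (5th): G
Minor 7th (7th): Bb
Minor 9th (9th): Db
Minor 13th (13th): Ab

C – E – G – Bb – Db – Ab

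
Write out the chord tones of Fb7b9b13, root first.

Root Fb, quality dominant seventh flat nine flat thirteen:
Fb — root
Ab — major 3rd
Cb — perfect 5th
Ebb — minor 7th
Gbb — minor 9th
Dbb — minor 13th

Fb, Ab, Cb, Ebb, Gbb, Dbb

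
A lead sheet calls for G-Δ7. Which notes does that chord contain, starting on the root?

Root G, quality minor-major seventh:
Root: G
Minor 3rd (3rd): Bb
Perfect 5th (5th): D
Major 7th (7th): F#

G, Bb, D, F#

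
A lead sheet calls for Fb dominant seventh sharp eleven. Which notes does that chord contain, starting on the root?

F-flat A-flat C-flat E-double-flat B-flat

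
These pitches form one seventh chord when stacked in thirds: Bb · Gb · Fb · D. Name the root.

Gb

Stacking in thirds gives Gb – Bb – D – Fb, so Gb is the root — Gb augmented seventh.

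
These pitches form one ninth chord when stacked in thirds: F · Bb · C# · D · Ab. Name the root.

Bb

Arranged so that each adjacent pair is a third by letter name: Bb – D – F – Ab – C#.
The bottom of that stack, Bb, is the root (this is Bb dominant seventh sharp nine).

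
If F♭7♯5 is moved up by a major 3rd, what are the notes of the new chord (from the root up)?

A♭ C E G♭

A major 3rd up from F♭ is A♭, so the new chord is A♭ augmented seventh.
root → A♭
3rd (major 3rd) → C
5th (augmented 5th) → E
7th (minor 7th) → G♭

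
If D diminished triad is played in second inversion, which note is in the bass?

D diminished triad = D–F–A♭. Second inversion → fifth in the bass = A♭.

A♭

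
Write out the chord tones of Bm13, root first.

Bm13: minor thirteenth on B.
- root: B
- minor 3rd: D
- perfect 5th: F#
- minor 7th: A
- major 9th: C#
- perfect 11th: E
- major 13th: G#

B  D  F#  A  C#  E  G#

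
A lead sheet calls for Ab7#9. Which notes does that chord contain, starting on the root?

A♭ C E♭ G♭ B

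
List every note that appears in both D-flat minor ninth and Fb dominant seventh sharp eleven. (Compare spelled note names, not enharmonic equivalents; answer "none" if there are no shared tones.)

D-flat minor ninth = D-flat, F-flat, A-flat, C-flat, E-flat.
Fb dominant seventh sharp eleven = F-flat, A-flat, C-flat, E-double-flat, B-flat.
Shared: F-flat, A-flat, C-flat.

F-flat  A-flat  C-flat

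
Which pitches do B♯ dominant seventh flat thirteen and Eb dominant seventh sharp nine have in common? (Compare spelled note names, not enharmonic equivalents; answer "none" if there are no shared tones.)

none

B♯ dominant seventh flat thirteen: B-sharp D-double-sharp F-double-sharp A-sharp G-sharp
Eb dominant seventh sharp nine: E-flat G B-flat D-flat F-sharp
Common to both → none.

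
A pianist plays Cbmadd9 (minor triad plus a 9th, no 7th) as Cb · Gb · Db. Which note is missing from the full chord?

The full Cbmadd9 chord is Cb, Ebb, Gb, Db.
Comparing with the voicing, the minor 3rd (3rd) — Ebb — is absent.

Ebb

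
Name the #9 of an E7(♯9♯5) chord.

F##

E7(♯9♯5) is built on E; its 9th is an augmented 9th above the root.
A second above E uses the letter F, and the augmented 9th above E is F##.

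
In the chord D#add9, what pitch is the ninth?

Root of D#add9 = D♯. The 9th is a major 9th: D♯ up a major 9th → E♯.

E♯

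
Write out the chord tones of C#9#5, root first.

C#  E#  G##  B  D#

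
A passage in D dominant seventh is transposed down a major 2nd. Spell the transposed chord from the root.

C E G B-flat

Transposed root: D → C (major 2nd down). So we spell C dominant seventh:
Root: C
Major 3rd (3rd): E
Perfect 5th (5th): G
Minor 7th (7th): B-flat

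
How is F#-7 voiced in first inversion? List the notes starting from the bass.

In root position, F#-7 is F#–A–C#–E.
First inversion puts the third (A) in the bass.

A C# E F#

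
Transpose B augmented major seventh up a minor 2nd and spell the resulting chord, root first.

Transposed root: B → C (minor 2nd up). So we spell C augmented major seventh:
- root: C
- major 3rd: E
- augmented 5th: G-sharp
- major 7th: B

C – E – G-sharp – B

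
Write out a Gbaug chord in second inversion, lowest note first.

D G♭ B♭

Gbaug = G♭–B♭–D; second inversion → fifth (D) lowest.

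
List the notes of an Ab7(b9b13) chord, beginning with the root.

Ab, C, Eb, Gb, Bbb, Fb

Ab7(b9b13): dominant seventh flat nine flat thirteen on Ab.
Ab — root
C — major 3rd
Eb — perfect 5th
Gb — minor 7th
Bbb — minor 9th
Fb — minor 13th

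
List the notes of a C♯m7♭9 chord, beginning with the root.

C♯m7♭9: minor seventh flat nine on C#.
- root: C#
- minor 3rd: E
- perfect 5th: G#
- minor 7th: B
- minor 9th: D

C#, E, G#, B, D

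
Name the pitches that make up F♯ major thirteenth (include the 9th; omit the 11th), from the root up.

F#  A#  C#  E#  G#  D#

F♯ major thirteenth is a major thirteenth built on F#.
- root: F#
- major 3rd: A#
- perfect 5th: C#
- major 7th: E#
- major 9th: G#
- major 13th: D#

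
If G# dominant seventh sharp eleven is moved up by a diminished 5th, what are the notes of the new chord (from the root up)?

D  F-sharp  A  C  G-sharp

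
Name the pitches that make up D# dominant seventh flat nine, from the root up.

D#, F##, A#, C#, E

D# dominant seventh flat nine: dominant seventh flat nine on D#.
Root: D#
Major 3rd (3rd): F##
Perfect 5th (5th): A#
Minor 7th (7th): C#
Minor 9th (9th): E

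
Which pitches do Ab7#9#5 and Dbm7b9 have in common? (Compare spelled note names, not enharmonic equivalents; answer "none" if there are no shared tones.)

Ab7#9#5 = A♭, C, E, G♭, B.
Dbm7b9 = D♭, F♭, A♭, C♭, E𝄫.
Shared: A♭.

A♭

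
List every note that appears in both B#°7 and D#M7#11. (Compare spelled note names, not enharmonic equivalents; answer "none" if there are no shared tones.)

D♯

B#°7: B♯ D♯ F♯ A
D#M7#11: D♯ F𝄪 A♯ C𝄪 G𝄪
Common to both → D♯.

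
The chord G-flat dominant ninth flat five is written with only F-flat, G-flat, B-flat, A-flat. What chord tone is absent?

G-flat dominant ninth flat five = G-flat, B-flat, D-double-flat, F-flat, A-flat. The voicing lacks the 5th (diminished 5th), D-double-flat.

D-double-flat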